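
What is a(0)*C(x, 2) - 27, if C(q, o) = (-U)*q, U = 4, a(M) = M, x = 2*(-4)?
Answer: -27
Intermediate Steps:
x = -8
C(q, o) = -4*q (C(q, o) = (-1*4)*q = -4*q)
a(0)*C(x, 2) - 27 = 0*(-4*(-8)) - 27 = 0*32 - 27 = 0 - 27 = -27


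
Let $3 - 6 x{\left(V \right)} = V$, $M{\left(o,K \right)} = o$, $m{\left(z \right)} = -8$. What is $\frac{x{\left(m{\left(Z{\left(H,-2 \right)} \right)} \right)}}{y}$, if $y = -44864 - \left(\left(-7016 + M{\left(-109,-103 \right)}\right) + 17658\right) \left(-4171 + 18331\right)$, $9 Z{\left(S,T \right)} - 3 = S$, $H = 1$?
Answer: $- \frac{11}{895152864} \approx -1.2288 \cdot 10^{-8}$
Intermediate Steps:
$Z{\left(S,T \right)} = \frac{1}{3} + \frac{S}{9}$
$x{\left(V \right)} = \frac{1}{2} - \frac{V}{6}$
$y = -149192144$ ($y = -44864 - \left(\left(-7016 - 109\right) + 17658\right) \left(-4171 + 18331\right) = -44864 - \left(-7125 + 17658\right) 14160 = -44864 - 10533 \cdot 14160 = -44864 - 149147280 = -149192144$)
$\frac{x{\left(m{\left(Z{\left(H,-2 \right)} \right)} \right)}}{y} = \frac{\frac{1}{2} - - \frac{4}{3}}{-149192144} = \left(\frac{1}{2} + \frac{4}{3}\right) \left(- \frac{1}{149192144}\right) = \frac{11}{6} \left(- \frac{1}{149192144}\right) = - \frac{11}{895152864}$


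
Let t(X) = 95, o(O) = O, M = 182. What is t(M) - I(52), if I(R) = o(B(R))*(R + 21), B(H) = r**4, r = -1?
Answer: 22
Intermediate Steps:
B(H) = 1 (B(H) = (-1)**4 = 1)
I(R) = 21 + R (I(R) = 1*(R + 21) = 1*(21 + R) = 21 + R)
t(M) - I(52) = 95 - (21 + 52) = 95 - 1*73 = 95 - 73 = 22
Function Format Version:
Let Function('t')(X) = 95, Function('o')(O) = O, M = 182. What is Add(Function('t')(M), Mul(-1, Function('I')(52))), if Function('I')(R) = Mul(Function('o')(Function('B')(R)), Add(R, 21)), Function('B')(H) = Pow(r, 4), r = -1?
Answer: 22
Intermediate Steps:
Function('B')(H) = 1 (Function('B')(H) = Pow(-1, 4) = 1)
Function('I')(R) = Add(21, R) (Function('I')(R) = Mul(1, Add(R, 21)) = Mul(1, Add(21, R)) = Add(21, R))
Add(Function('t')(M), Mul(-1, Function('I')(52))) = Add(95, Mul(-1, Add(21, 52))) = Add(95, Mul(-1, 73)) = Add(95, -73) = 22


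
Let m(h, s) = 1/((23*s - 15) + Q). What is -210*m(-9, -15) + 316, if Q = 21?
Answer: 35778/113 ≈ 316.62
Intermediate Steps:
m(h, s) = 1/(6 + 23*s) (m(h, s) = 1/((23*s - 15) + 21) = 1/((-15 + 23*s) + 21) = 1/(6 + 23*s))
-210*m(-9, -15) + 316 = -210/(6 + 23*(-15)) + 316 = -210/(6 - 345) + 316 = -210/(-339) + 316 = -210*(-1/339) + 316 = 70/113 + 316 = 35778/113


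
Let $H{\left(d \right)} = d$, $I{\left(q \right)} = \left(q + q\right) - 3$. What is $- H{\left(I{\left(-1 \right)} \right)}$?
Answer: $5$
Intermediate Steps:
$I{\left(q \right)} = -3 + 2 q$ ($I{\left(q \right)} = 2 q - 3 = -3 + 2 q$)
$- H{\left(I{\left(-1 \right)} \right)} = - (-3 + 2 \left(-1\right)) = - (-3 - 2) = \left(-1\right) \left(-5\right) = 5$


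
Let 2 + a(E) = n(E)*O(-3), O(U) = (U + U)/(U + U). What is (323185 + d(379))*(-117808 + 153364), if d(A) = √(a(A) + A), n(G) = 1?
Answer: 11491165860 + 106668*√42 ≈ 1.1492e+10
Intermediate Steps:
O(U) = 1 (O(U) = (2*U)/((2*U)) = (2*U)*(1/(2*U)) = 1)
a(E) = -1 (a(E) = -2 + 1*1 = -2 + 1 = -1)
d(A) = √(-1 + A)
(323185 + d(379))*(-117808 + 153364) = (323185 + √(-1 + 379))*(-117808 + 153364) = (323185 + √378)*35556 = (323185 + 3*√42)*35556 = 11491165860 + 106668*√42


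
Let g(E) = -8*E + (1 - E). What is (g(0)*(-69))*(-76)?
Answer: 5244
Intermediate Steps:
g(E) = 1 - 9*E
(g(0)*(-69))*(-76) = ((1 - 9*0)*(-69))*(-76) = ((1 + 0)*(-69))*(-76) = (1*(-69))*(-76) = -69*(-76) = 5244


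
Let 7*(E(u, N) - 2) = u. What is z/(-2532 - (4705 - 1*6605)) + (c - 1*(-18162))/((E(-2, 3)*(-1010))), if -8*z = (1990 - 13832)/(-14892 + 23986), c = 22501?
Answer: -817982950579/34829292480 ≈ -23.485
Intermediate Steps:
E(u, N) = 2 + u/7
z = 5921/36376 (z = -(1990 - 13832)/(8*(-14892 + 23986)) = -(-5921)/(4*9094) = -1/8*(-5921/4547) = 5921/36376 ≈ 0.16277)
z/(-2532 - (4705 - 1*6605)) + (c - 1*(-18162))/((E(-2, 3)*(-1010))) = 5921/(36376*(-2532 - (4705 - 1*6605))) + (22501 - 1*(-18162))/(((2 + (1/7)*(-2))*(-1010))) = 5921/(36376*(-2532 - (4705 - 6605))) + (22501 + 18162)/(((2 - 2/7)*(-1010))) = 5921/(36376*(-2532 - 1*(-1900))) + 40663/(((12/7)*(-1010))) = 5921/(36376*(-2532 + 1900)) + 40663/(-12120/7) = (5921/36376)/(-632) + 40663*(-7/12120) = (5921/36376)*(-1/632) - 284641/12120 = -5921/22989632 - 284641/12120 = -817982950579/34829292480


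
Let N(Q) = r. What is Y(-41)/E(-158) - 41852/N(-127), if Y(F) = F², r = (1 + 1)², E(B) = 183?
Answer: -1913048/183 ≈ -10454.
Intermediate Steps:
r = 4 (r = 2² = 4)
N(Q) = 4
Y(-41)/E(-158) - 41852/N(-127) = (-41)²/183 - 41852/4 = 1681*(1/183) - 41852*¼ = 1681/183 - 10463 = -1913048/183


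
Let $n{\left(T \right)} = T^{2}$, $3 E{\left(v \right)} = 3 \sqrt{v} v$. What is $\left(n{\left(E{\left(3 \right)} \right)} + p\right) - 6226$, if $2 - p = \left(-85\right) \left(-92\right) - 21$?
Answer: $-13996$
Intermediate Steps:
$E{\left(v \right)} = v^{\frac{3}{2}}$ ($E{\left(v \right)} = \frac{3 \sqrt{v} v}{3} = \frac{3 v^{\frac{3}{2}}}{3} = v^{\frac{3}{2}}$)
$p = -7797$ ($p = 2 - \left(\left(-85\right) \left(-92\right) - 21\right) = 2 - \left(7820 - 21\right) = 2 - 7799 = -7797$)
$\left(n{\left(E{\left(3 \right)} \right)} + p\right) - 6226 = \left(\left(3^{\frac{3}{2}}\right)^{2} - 7797\right) - 6226 = \left(\left(3 \sqrt{3}\right)^{2} - 7797\right) - 6226 = \left(27 - 7797\right) - 6226 = -7770 - 6226 = -13996$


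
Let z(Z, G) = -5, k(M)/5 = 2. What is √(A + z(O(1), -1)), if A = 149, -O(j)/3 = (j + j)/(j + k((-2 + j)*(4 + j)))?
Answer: 12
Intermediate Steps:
k(M) = 10 (k(M) = 5*2 = 10)
O(j) = -6*j/(10 + j) (O(j) = -3*(j + j)/(j + 10) = -3*2*j/(10 + j) = -6*j/(10 + j))
√(A + z(O(1), -1)) = √(149 - 5) = √144 = 12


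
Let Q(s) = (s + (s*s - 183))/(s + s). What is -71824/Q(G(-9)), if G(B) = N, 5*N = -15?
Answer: -143648/59 ≈ -2434.7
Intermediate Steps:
N = -3 (N = (⅕)*(-15) = -3)
G(B) = -3
Q(s) = (-183 + s + s²)/(2*s) (Q(s) = (s + (s² - 183))/((2*s)) = (s + (-183 + s²))*(1/(2*s)) = (-183 + s + s²)*(1/(2*s)) = (-183 + s + s²)/(2*s))
-71824/Q(G(-9)) = -71824*(-6/(-183 - 3*(1 - 3))) = -71824*(-6/(-183 - 3*(-2))) = -71824*(-6/(-183 + 6)) = -71824/((½)*(-⅓)*(-177)) = -71824/59/2 = -71824*2/59 = -143648/59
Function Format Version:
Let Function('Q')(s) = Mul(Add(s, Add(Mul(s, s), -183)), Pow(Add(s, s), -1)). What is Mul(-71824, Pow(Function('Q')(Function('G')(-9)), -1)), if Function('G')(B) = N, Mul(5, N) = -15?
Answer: Rational(-143648, 59) ≈ -2434.7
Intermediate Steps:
N = -3 (N = Mul(Rational(1, 5), -15) = -3)
Function('G')(B) = -3
Function('Q')(s) = Mul(Rational(1, 2), Pow(s, -1), Add(-183, s, Pow(s, 2))) (Function('Q')(s) = Mul(Add(s, Add(Pow(s, 2), -183)), Pow(Mul(2, s), -1)) = Mul(Add(s, Add(-183, Pow(s, 2))), Mul(Rational(1, 2), Pow(s, -1))) = Mul(Add(-183, s, Pow(s, 2)), Mul(Rational(1, 2), Pow(s, -1))) = Mul(Rational(1, 2), Pow(s, -1), Add(-183, s, Pow(s, 2))))
Mul(-71824, Pow(Function('Q')(Function('G')(-9)), -1)) = Mul(-71824, Pow(Mul(Rational(1, 2), Pow(-3, -1), Add(-183, Mul(-3, Add(1, -3)))), -1)) = Mul(-71824, Pow(Mul(Rational(1, 2), Rational(-1, 3), Add(-183, Mul(-3, -2))), -1)) = Mul(-71824, Pow(Mul(Rational(1, 2), Rational(-1, 3), Add(-183, 6)), -1)) = Mul(-71824, Pow(Mul(Rational(1, 2), Rational(-1, 3), -177), -1)) = Mul(-71824, Pow(Rational(59, 2), -1)) = Mul(-71824, Rational(2, 59)) = Rational(-143648, 59)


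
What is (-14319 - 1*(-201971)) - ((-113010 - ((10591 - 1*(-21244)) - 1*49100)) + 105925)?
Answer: 177472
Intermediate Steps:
(-14319 - 1*(-201971)) - ((-113010 - ((10591 - 1*(-21244)) - 1*49100)) + 105925) = (-14319 + 201971) - ((-113010 - ((10591 + 21244) - 49100)) + 105925) = 187652 - ((-113010 - (31835 - 49100)) + 105925) = 187652 - ((-113010 - 1*(-17265)) + 105925) = 187652 - ((-113010 + 17265) + 105925) = 187652 - (-95745 + 105925) = 187652 - 1*10180 = 187652 - 10180 = 177472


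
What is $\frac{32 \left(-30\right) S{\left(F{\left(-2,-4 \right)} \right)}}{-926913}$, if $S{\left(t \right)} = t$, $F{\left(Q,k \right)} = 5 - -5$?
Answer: $\frac{3200}{308971} \approx 0.010357$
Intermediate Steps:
$F{\left(Q,k \right)} = 10$ ($F{\left(Q,k \right)} = 5 + 5 = 10$)
$\frac{32 \left(-30\right) S{\left(F{\left(-2,-4 \right)} \right)}}{-926913} = \frac{32 \left(-30\right) 10}{-926913} = \left(-960\right) 10 \left(- \frac{1}{926913}\right) = \left(-9600\right) \left(- \frac{1}{926913}\right) = \frac{3200}{308971}$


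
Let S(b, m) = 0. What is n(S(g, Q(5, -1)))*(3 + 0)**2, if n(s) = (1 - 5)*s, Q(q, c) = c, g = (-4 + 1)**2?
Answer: 0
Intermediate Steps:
g = 9 (g = (-3)**2 = 9)
n(s) = -4*s
n(S(g, Q(5, -1)))*(3 + 0)**2 = (-4*0)*(3 + 0)**2 = 0*3**2 = 0*9 = 0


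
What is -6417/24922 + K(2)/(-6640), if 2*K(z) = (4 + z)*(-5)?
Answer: -4223505/16548208 ≈ -0.25522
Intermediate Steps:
K(z) = -10 - 5*z/2 (K(z) = ((4 + z)*(-5))/2 = (-20 - 5*z)/2 = -10 - 5*z/2)
-6417/24922 + K(2)/(-6640) = -6417/24922 + (-10 - 5/2*2)/(-6640) = -6417*1/24922 + (-10 - 5)*(-1/6640) = -6417/24922 - 15*(-1/6640) = -6417/24922 + 3/1328 = -4223505/16548208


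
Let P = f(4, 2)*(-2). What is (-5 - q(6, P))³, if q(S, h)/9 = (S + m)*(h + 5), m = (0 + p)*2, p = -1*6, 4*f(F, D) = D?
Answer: 9393931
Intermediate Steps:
f(F, D) = D/4
p = -6
m = -12 (m = (0 - 6)*2 = -6*2 = -12)
P = -1 (P = ((¼)*2)*(-2) = (½)*(-2) = -1)
q(S, h) = 9*(-12 + S)*(5 + h) (q(S, h) = 9*((S - 12)*(h + 5)) = 9*((-12 + S)*(5 + h)) = 9*(-12 + S)*(5 + h))
(-5 - q(6, P))³ = (-5 - (-540 - 108*(-1) + 45*6 + 9*6*(-1)))³ = (-5 - (-540 + 108 + 270 - 54))³ = (-5 - 1*(-216))³ = (-5 + 216)³ = 211³ = 9393931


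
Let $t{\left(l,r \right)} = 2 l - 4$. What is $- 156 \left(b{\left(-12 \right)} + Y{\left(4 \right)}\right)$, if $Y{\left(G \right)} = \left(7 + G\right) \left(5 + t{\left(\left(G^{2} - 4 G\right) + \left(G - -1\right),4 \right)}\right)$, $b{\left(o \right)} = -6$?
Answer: $-17940$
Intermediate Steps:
$t{\left(l,r \right)} = -4 + 2 l$
$Y{\left(G \right)} = \left(7 + G\right) \left(3 - 6 G + 2 G^{2}\right)$ ($Y{\left(G \right)} = \left(7 + G\right) \left(5 + \left(-4 + 2 \left(\left(G^{2} - 4 G\right) + \left(G - -1\right)\right)\right)\right) = \left(7 + G\right) \left(5 + \left(-4 + 2 \left(\left(G^{2} - 4 G\right) + \left(G + 1\right)\right)\right)\right) = \left(7 + G\right) \left(5 + \left(-4 + 2 \left(\left(G^{2} - 4 G\right) + \left(1 + G\right)\right)\right)\right) = \left(7 + G\right) \left(5 + \left(-4 + 2 \left(1 + G^{2} - 3 G\right)\right)\right) = \left(7 + G\right) \left(5 - \left(2 - 2 G^{2} + 6 G\right)\right) = \left(7 + G\right) \left(3 - 6 G + 2 G^{2}\right)$)
$- 156 \left(b{\left(-12 \right)} + Y{\left(4 \right)}\right) = - 156 \left(-6 + \left(21 - 156 + 2 \cdot 4^{3} + 8 \cdot 4^{2}\right)\right) = - 156 \left(-6 + \left(21 - 156 + 2 \cdot 64 + 8 \cdot 16\right)\right) = - 156 \left(-6 + \left(21 - 156 + 128 + 128\right)\right) = - 156 \left(-6 + 121\right) = \left(-156\right) 115 = -17940$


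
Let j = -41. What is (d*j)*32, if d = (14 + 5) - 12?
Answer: -9184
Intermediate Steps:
d = 7 (d = 19 - 12 = 7)
(d*j)*32 = (7*(-41))*32 = -287*32 = -9184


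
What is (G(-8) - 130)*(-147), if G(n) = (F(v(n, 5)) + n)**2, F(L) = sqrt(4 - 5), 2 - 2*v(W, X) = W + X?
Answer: 9849 + 2352*I ≈ 9849.0 + 2352.0*I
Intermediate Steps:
v(W, X) = 1 - W/2 - X/2 (v(W, X) = 1 - (W + X)/2 = 1 + (-W/2 - X/2) = 1 - W/2 - X/2)
F(L) = I (F(L) = sqrt(-1) = I)
G(n) = (I + n)**2
(G(-8) - 130)*(-147) = ((I - 8)**2 - 130)*(-147) = ((-8 + I)**2 - 130)*(-147) = (-130 + (-8 + I)**2)*(-147) = 19110 - 147*(-8 + I)**2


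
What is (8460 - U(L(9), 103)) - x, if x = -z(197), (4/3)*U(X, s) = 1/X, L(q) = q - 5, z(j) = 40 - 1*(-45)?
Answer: 136717/16 ≈ 8544.8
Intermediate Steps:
z(j) = 85 (z(j) = 40 + 45 = 85)
L(q) = -5 + q
U(X, s) = 3/(4*X)
x = -85 (x = -1*85 = -85)
(8460 - U(L(9), 103)) - x = (8460 - 3/(4*(-5 + 9))) - 1*(-85) = (8460 - 3/(4*4)) + 85 = (8460 - 1*3/16) + 85 = (8460 - 3/16) + 85 = 135357/16 + 85 = 136717/16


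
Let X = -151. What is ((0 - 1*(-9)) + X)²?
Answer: 20164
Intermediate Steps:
((0 - 1*(-9)) + X)² = ((0 - 1*(-9)) - 151)² = ((0 + 9) - 151)² = (9 - 151)² = (-142)² = 20164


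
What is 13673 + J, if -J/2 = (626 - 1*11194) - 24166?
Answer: 83141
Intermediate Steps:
J = 69468 (J = -2*((626 - 1*11194) - 24166) = -2*((626 - 11194) - 24166) = -2*(-10568 - 24166) = -2*(-34734) = 69468)
13673 + J = 13673 + 69468 = 83141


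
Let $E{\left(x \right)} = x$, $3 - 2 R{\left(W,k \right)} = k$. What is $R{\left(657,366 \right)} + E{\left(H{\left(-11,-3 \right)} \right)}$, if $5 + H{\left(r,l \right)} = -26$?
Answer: $- \frac{425}{2} \approx -212.5$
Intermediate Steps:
$H{\left(r,l \right)} = -31$ ($H{\left(r,l \right)} = -5 - 26 = -31$)
$R{\left(W,k \right)} = \frac{3}{2} - \frac{k}{2}$
$R{\left(657,366 \right)} + E{\left(H{\left(-11,-3 \right)} \right)} = \left(\frac{3}{2} - 183\right) - 31 = - \frac{363}{2} - 31 = - \frac{425}{2}$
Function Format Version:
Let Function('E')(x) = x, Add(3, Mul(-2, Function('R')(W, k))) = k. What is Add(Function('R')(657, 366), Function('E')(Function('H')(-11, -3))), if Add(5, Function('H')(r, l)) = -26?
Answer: Rational(-425, 2) ≈ -212.50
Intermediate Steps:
Function('H')(r, l) = -31 (Function('H')(r, l) = Add(-5, -26) = -31)
Function('R')(W, k) = Add(Rational(3, 2), Mul(Rational(-1, 2), k))
Add(Function('R')(657, 366), Function('E')(Function('H')(-11, -3))) = Add(Add(Rational(3, 2), Mul(Rational(-1, 2), 366)), -31) = Add(Add(Rational(3, 2), -183), -31) = Add(Rational(-363, 2), -31) = Rational(-425, 2)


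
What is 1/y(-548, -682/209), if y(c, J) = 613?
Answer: 1/613 ≈ 0.0016313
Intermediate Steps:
1/y(-548, -682/209) = 1/613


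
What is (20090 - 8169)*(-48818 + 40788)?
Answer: -95725630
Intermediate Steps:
(20090 - 8169)*(-48818 + 40788) = 11921*(-8030) = -95725630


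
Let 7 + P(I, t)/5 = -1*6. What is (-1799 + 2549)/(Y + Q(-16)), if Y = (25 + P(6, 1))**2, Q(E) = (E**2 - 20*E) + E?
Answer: 25/72 ≈ 0.34722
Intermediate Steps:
P(I, t) = -65 (P(I, t) = -35 + 5*(-1*6) = -35 + 5*(-6) = -35 - 30 = -65)
Q(E) = E**2 - 19*E
Y = 1600 (Y = (25 - 65)**2 = (-40)**2 = 1600)
(-1799 + 2549)/(Y + Q(-16)) = (-1799 + 2549)/(1600 - 16*(-19 - 16)) = 750/(1600 - 16*(-35)) = 750/(1600 + 560) = 750/2160 = 750*(1/2160) = 25/72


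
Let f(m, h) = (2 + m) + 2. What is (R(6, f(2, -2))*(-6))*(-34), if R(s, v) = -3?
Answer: -612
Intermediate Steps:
f(m, h) = 4 + m
(R(6, f(2, -2))*(-6))*(-34) = -3*(-6)*(-34) = 18*(-34) = -612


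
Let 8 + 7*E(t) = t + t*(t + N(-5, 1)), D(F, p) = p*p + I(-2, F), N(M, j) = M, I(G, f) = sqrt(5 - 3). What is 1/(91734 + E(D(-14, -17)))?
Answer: 5071479/524895244057 - 4018*sqrt(2)/524895244057 ≈ 9.6511e-6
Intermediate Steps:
I(G, f) = sqrt(2)
D(F, p) = sqrt(2) + p**2 (D(F, p) = p*p + sqrt(2) = p**2 + sqrt(2) = sqrt(2) + p**2)
E(t) = -8/7 + t/7 + t*(-5 + t)/7 (E(t) = -8/7 + (t + t*(t - 5))/7 = -8/7 + (t + t*(-5 + t))/7 = -8/7 + (t/7 + t*(-5 + t)/7) = -8/7 + t/7 + t*(-5 + t)/7)
1/(91734 + E(D(-14, -17))) = 1/(91734 + (-8/7 - 4*(sqrt(2) + (-17)**2)/7 + (sqrt(2) + (-17)**2)**2/7)) = 1/(91734 + (-8/7 - 4*(sqrt(2) + 289)/7 + (sqrt(2) + 289)**2/7)) = 1/(91734 + (-8/7 - 4*(289 + sqrt(2))/7 + (289 + sqrt(2))**2/7)) = 1/(91734 + (-8/7 + (-1156/7 - 4*sqrt(2)/7) + (289 + sqrt(2))**2/7)) = 1/(91734 + (-1164/7 - 4*sqrt(2)/7 + (289 + sqrt(2))**2/7)) = 1/(640974/7 - 4*sqrt(2)/7 + (289 + sqrt(2))**2/7)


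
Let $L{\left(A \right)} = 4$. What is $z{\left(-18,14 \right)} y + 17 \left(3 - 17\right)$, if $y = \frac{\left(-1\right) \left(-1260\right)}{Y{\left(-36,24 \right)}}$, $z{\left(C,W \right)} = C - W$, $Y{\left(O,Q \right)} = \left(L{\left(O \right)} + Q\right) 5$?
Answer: $-526$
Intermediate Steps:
$Y{\left(O,Q \right)} = 20 + 5 Q$ ($Y{\left(O,Q \right)} = \left(4 + Q\right) 5 = 20 + 5 Q$)
$y = 9$ ($y = \frac{\left(-1\right) \left(-1260\right)}{20 + 5 \cdot 24} = \frac{1260}{20 + 120} = \frac{1260}{140} = 1260 \cdot \frac{1}{140} = 9$)
$z{\left(-18,14 \right)} y + 17 \left(3 - 17\right) = \left(-18 - 14\right) 9 + 17 \left(3 - 17\right) = \left(-18 - 14\right) 9 + 17 \left(-14\right) = \left(-32\right) 9 - 238 = -288 - 238 = -526$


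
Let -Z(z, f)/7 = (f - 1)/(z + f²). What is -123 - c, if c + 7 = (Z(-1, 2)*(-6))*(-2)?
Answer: -88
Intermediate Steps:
Z(z, f) = -7*(-1 + f)/(z + f²) (Z(z, f) = -7*(f - 1)/(z + f²) = -7*(-1 + f)/(z + f²))
c = -35 (c = -7 + ((7*(1 - 1*2)/(-1 + 2²))*(-6))*(-2) = -7 + ((7*(1 - 2)/(-1 + 4))*(-6))*(-2) = -7 + ((7*(-1)/3)*(-6))*(-2) = -7 + ((7*(⅓)*(-1))*(-6))*(-2) = -7 - 7/3*(-6)*(-2) = -7 + 14*(-2) = -7 - 28 = -35)
-123 - c = -123 - 1*(-35) = -123 + 35 = -88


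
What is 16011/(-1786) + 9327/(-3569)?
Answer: -73801281/6374234 ≈ -11.578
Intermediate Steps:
16011/(-1786) + 9327/(-3569) = 16011*(-1/1786) + 9327*(-1/3569) = -16011/1786 - 9327/3569 = -73801281/6374234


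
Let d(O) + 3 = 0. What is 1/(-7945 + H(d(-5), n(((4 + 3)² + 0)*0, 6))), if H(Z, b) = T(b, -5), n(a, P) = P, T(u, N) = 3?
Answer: -1/7942 ≈ -0.00012591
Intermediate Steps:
d(O) = -3 (d(O) = -3 + 0 = -3)
H(Z, b) = 3
1/(-7945 + H(d(-5), n(((4 + 3)² + 0)*0, 6))) = 1/(-7945 + 3) = 1/(-7942) = -1/7942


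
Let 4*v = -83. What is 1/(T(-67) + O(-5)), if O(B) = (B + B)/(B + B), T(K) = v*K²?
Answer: -4/372583 ≈ -1.0736e-5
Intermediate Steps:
v = -83/4 (v = (¼)*(-83) = -83/4 ≈ -20.750)
T(K) = -83*K²/4
O(B) = 1 (O(B) = (2*B)/((2*B)) = (2*B)*(1/(2*B)) = 1)
1/(T(-67) + O(-5)) = 1/(-83/4*(-67)² + 1) = 1/(-83/4*4489 + 1) = 1/(-372587/4 + 1) = 1/(-372583/4) = -4/372583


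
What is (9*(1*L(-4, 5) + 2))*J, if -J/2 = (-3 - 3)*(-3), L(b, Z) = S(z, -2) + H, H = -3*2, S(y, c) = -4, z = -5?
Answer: 2592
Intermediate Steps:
H = -6
L(b, Z) = -10 (L(b, Z) = -4 - 6 = -10)
J = -36 (J = -2*(-3 - 3)*(-3) = -(-12)*(-3) = -2*18 = -36)
(9*(1*L(-4, 5) + 2))*J = (9*(1*(-10) + 2))*(-36) = (9*(-10 + 2))*(-36) = (9*(-8))*(-36) = -72*(-36) = 2592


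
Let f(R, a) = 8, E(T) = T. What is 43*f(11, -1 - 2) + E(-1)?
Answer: 343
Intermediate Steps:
43*f(11, -1 - 2) + E(-1) = 43*8 - 1 = 344 - 1 = 343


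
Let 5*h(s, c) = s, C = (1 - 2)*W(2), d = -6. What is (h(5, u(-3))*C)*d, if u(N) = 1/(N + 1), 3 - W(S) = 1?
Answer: 12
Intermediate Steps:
W(S) = 2 (W(S) = 3 - 1*1 = 3 - 1 = 2)
u(N) = 1/(1 + N)
C = -2 (C = (1 - 2)*2 = -1*2 = -2)
h(s, c) = s/5
(h(5, u(-3))*C)*d = (((⅕)*5)*(-2))*(-6) = (1*(-2))*(-6) = -2*(-6) = 12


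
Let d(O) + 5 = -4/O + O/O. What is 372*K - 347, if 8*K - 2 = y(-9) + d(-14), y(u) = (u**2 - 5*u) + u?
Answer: 70193/14 ≈ 5013.8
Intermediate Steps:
d(O) = -4 - 4/O (d(O) = -5 + (-4/O + O/O) = -5 + (-4/O + 1) = -5 + (1 - 4/O) = -4 - 4/O)
y(u) = u**2 - 4*u
K = 807/56 (K = 1/4 + (-9*(-4 - 9) + (-4 - 4/(-14)))/8 = 1/4 + (-9*(-13) + (-4 - 4*(-1/14)))/8 = 1/4 + (117 + (-4 + 2/7))/8 = 1/4 + (117 - 26/7)/8 = 1/4 + (1/8)*(793/7) = 1/4 + 793/56 = 807/56 ≈ 14.411)
372*K - 347 = 372*(807/56) - 347 = 75051/14 - 347 = 70193/14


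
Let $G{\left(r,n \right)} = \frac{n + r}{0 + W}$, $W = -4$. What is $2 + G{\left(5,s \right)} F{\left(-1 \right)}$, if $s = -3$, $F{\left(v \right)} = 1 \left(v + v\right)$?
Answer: $3$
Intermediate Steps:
$F{\left(v \right)} = 2 v$ ($F{\left(v \right)} = 1 \cdot 2 v = 2 v$)
$G{\left(r,n \right)} = - \frac{n}{4} - \frac{r}{4}$ ($G{\left(r,n \right)} = \frac{n + r}{0 - 4} = \frac{n + r}{-4} = \left(n + r\right) \left(- \frac{1}{4}\right) = - \frac{n}{4} - \frac{r}{4}$)
$2 + G{\left(5,s \right)} F{\left(-1 \right)} = 2 + \left(\left(- \frac{1}{4}\right) \left(-3\right) - \frac{5}{4}\right) 2 \left(-1\right) = 2 + \left(\frac{3}{4} - \frac{5}{4}\right) \left(-2\right) = 2 - -1 = 2 + 1 = 3$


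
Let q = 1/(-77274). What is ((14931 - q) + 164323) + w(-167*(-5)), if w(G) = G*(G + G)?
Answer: 121606402897/77274 ≈ 1.5737e+6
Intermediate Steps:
q = -1/77274 ≈ -1.2941e-5
w(G) = 2*G**2 (w(G) = G*(2*G) = 2*G**2)
((14931 - q) + 164323) + w(-167*(-5)) = ((14931 - 1*(-1/77274)) + 164323) + 2*(-167*(-5))**2 = ((14931 + 1/77274) + 164323) + 2*835**2 = (1153778095/77274 + 164323) + 2*697225 = 13851673597/77274 + 1394450 = 121606402897/77274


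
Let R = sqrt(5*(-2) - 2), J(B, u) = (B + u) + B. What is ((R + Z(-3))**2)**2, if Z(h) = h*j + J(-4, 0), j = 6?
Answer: 408448 - 138112*I*sqrt(3) ≈ 4.0845e+5 - 2.3922e+5*I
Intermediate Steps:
J(B, u) = u + 2*B
R = 2*I*sqrt(3) (R = sqrt(-10 - 2) = sqrt(-12) = 2*I*sqrt(3) ≈ 3.4641*I)
Z(h) = -8 + 6*h (Z(h) = h*6 + (0 + 2*(-4)) = 6*h + (0 - 8) = 6*h - 8 = -8 + 6*h)
((R + Z(-3))**2)**2 = ((2*I*sqrt(3) + (-8 + 6*(-3)))**2)**2 = ((2*I*sqrt(3) + (-8 - 18))**2)**2 = ((2*I*sqrt(3) - 26)**2)**2 = ((-26 + 2*I*sqrt(3))**2)**2 = (-26 + 2*I*sqrt(3))**4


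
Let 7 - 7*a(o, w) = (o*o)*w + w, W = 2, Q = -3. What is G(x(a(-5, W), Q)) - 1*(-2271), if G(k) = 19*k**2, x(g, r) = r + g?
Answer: 194043/49 ≈ 3960.1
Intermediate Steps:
a(o, w) = 1 - w/7 - w*o**2/7 (a(o, w) = 1 - ((o*o)*w + w)/7 = 1 - (o**2*w + w)/7 = 1 - (w*o**2 + w)/7 = 1 - (w + w*o**2)/7 = 1 + (-w/7 - w*o**2/7) = 1 - w/7 - w*o**2/7)
x(g, r) = g + r
G(x(a(-5, W), Q)) - 1*(-2271) = 19*((1 - 1/7*2 - 1/7*2*(-5)**2) - 3)**2 - 1*(-2271) = 19*((1 - 2/7 - 1/7*2*25) - 3)**2 + 2271 = 19*((1 - 2/7 - 50/7) - 3)**2 + 2271 = 19*(-45/7 - 3)**2 + 2271 = 19*(-66/7)**2 + 2271 = 19*(4356/49) + 2271 = 82764/49 + 2271 = 194043/49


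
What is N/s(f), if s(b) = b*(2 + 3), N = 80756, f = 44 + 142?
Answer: 40378/465 ≈ 86.834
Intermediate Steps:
f = 186
s(b) = 5*b (s(b) = b*5 = 5*b)
N/s(f) = 80756/((5*186)) = 80756/930 = 80756*(1/930) = 40378/465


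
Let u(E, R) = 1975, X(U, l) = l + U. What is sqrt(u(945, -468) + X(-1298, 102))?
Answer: sqrt(779) ≈ 27.911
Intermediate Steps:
X(U, l) = U + l
sqrt(u(945, -468) + X(-1298, 102)) = sqrt(1975 + (-1298 + 102)) = sqrt(1975 - 1196) = sqrt(779)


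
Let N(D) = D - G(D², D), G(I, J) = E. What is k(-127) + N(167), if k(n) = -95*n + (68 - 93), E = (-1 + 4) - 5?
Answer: 12209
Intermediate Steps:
E = -2 (E = 3 - 5 = -2)
k(n) = -25 - 95*n (k(n) = -95*n - 25 = -25 - 95*n)
G(I, J) = -2
N(D) = 2 + D (N(D) = D - 1*(-2) = D + 2 = 2 + D)
k(-127) + N(167) = (-25 - 95*(-127)) + (2 + 167) = (-25 + 12065) + 169 = 12040 + 169 = 12209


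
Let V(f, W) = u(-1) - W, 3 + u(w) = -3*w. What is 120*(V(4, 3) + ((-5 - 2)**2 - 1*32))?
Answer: 1680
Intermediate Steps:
u(w) = -3 - 3*w
V(f, W) = -W (V(f, W) = (-3 - 3*(-1)) - W = (-3 + 3) - W = 0 - W = -W)
120*(V(4, 3) + ((-5 - 2)**2 - 1*32)) = 120*(-1*3 + ((-5 - 2)**2 - 1*32)) = 120*(-3 + ((-7)**2 - 32)) = 120*(-3 + (49 - 32)) = 120*(-3 + 17) = 120*14 = 1680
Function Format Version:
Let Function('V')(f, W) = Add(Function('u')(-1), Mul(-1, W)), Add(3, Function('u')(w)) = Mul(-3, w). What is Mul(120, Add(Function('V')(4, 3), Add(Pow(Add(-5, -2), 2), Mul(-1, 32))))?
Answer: 1680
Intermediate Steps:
Function('u')(w) = Add(-3, Mul(-3, w))
Function('V')(f, W) = Mul(-1, W) (Function('V')(f, W) = Add(Add(-3, Mul(-3, -1)), Mul(-1, W)) = Add(Add(-3, 3), Mul(-1, W)) = Add(0, Mul(-1, W)) = Mul(-1, W))
Mul(120, Add(Function('V')(4, 3), Add(Pow(Add(-5, -2), 2), Mul(-1, 32)))) = Mul(120, Add(Mul(-1, 3), Add(Pow(Add(-5, -2), 2), Mul(-1, 32)))) = Mul(120, Add(-3, Add(Pow(-7, 2), -32))) = Mul(120, Add(-3, Add(49, -32))) = Mul(120, Add(-3, 17)) = Mul(120, 14) = 1680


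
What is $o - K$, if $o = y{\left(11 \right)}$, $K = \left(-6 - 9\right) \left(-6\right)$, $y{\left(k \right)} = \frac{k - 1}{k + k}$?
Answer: $- \frac{985}{11} \approx -89.545$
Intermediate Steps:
$y{\left(k \right)} = \frac{-1 + k}{2 k}$
$K = 90$ ($K = \left(-15\right) \left(-6\right) = 90$)
$o = \frac{5}{11}$ ($o = \frac{-1 + 11}{2 \cdot 11} = \frac{1}{2} \cdot \frac{1}{11} \cdot 10 = \frac{5}{11} \approx 0.45455$)
$o - K = \frac{5}{11} - 90 = - \frac{985}{11}$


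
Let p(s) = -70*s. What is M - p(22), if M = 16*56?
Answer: 2436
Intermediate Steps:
M = 896
M - p(22) = 896 - (-70)*22 = 896 - 1*(-1540) = 896 + 1540 = 2436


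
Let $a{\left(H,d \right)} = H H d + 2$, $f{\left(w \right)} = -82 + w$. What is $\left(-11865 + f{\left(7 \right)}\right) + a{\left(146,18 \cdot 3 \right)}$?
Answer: $1139126$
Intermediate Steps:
$a{\left(H,d \right)} = 2 + d H^{2}$ ($a{\left(H,d \right)} = H^{2} d + 2 = d H^{2} + 2 = 2 + d H^{2}$)
$\left(-11865 + f{\left(7 \right)}\right) + a{\left(146,18 \cdot 3 \right)} = \left(-11865 + \left(-82 + 7\right)\right) + \left(2 + 18 \cdot 3 \cdot 146^{2}\right) = \left(-11865 - 75\right) + \left(2 + 54 \cdot 21316\right) = -11940 + \left(2 + 1151064\right) = -11940 + 1151066 = 1139126$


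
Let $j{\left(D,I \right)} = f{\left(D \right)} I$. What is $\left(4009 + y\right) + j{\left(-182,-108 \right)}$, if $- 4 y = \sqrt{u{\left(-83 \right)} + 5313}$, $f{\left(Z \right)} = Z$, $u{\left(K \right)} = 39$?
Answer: $23665 - \frac{\sqrt{1338}}{2} \approx 23647.0$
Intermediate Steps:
$j{\left(D,I \right)} = D I$
$y = - \frac{\sqrt{1338}}{2}$ ($y = - \frac{\sqrt{39 + 5313}}{4} = - \frac{\sqrt{5352}}{4} = - \frac{2 \sqrt{1338}}{4} = - \frac{\sqrt{1338}}{2} \approx -18.289$)
$\left(4009 + y\right) + j{\left(-182,-108 \right)} = \left(4009 - \frac{\sqrt{1338}}{2}\right) - -19656 = \left(4009 - \frac{\sqrt{1338}}{2}\right) + 19656 = 23665 - \frac{\sqrt{1338}}{2}$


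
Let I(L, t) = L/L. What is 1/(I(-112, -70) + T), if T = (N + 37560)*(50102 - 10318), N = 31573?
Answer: 1/2750387273 ≈ 3.6359e-10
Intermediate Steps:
T = 2750387272 (T = (31573 + 37560)*(50102 - 10318) = 69133*39784 = 2750387272)
I(L, t) = 1
1/(I(-112, -70) + T) = 1/(1 + 2750387272) = 1/2750387273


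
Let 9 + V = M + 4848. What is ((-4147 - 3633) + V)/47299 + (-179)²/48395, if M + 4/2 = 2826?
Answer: 1509845044/2289035105 ≈ 0.65960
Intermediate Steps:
M = 2824 (M = -2 + 2826 = 2824)
V = 7663 (V = -9 + (2824 + 4848) = -9 + 7672 = 7663)
((-4147 - 3633) + V)/47299 + (-179)²/48395 = ((-4147 - 3633) + 7663)/47299 + (-179)²/48395 = (-7780 + 7663)*(1/47299) + 32041*(1/48395) = -117*1/47299 + 32041/48395 = -117/47299 + 32041/48395 = 1509845044/2289035105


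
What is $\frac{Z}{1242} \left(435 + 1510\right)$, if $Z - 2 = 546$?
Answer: $\frac{532930}{621} \approx 858.18$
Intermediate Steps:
$Z = 548$ ($Z = 2 + 546 = 548$)
$\frac{Z}{1242} \left(435 + 1510\right) = \frac{548}{1242} \left(435 + 1510\right) = 548 \cdot \frac{1}{1242} \cdot 1945 = \frac{274}{621} \cdot 1945 = \frac{532930}{621}$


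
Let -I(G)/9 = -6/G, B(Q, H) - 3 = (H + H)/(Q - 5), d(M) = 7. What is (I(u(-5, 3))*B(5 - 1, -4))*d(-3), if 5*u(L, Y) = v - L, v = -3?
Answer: 10395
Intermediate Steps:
B(Q, H) = 3 + 2*H/(-5 + Q) (B(Q, H) = 3 + (H + H)/(Q - 5) = 3 + (2*H)/(-5 + Q) = 3 + 2*H/(-5 + Q))
u(L, Y) = -3/5 - L/5 (u(L, Y) = (-3 - L)/5 = -3/5 - L/5)
I(G) = 54/G (I(G) = -(-54)/G = 54/G)
(I(u(-5, 3))*B(5 - 1, -4))*d(-3) = ((54/(-3/5 - 1/5*(-5)))*((-15 + 2*(-4) + 3*(5 - 1))/(-5 + (5 - 1))))*7 = ((54/(-3/5 + 1))*((-15 - 8 + 3*4)/(-5 + 4)))*7 = ((54/(2/5))*((-15 - 8 + 12)/(-1)))*7 = ((54*(5/2))*(-1*(-11)))*7 = (135*11)*7 = 1485*7 = 10395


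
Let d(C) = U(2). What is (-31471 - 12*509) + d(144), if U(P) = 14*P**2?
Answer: -37523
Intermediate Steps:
d(C) = 56 (d(C) = 14*2**2 = 14*4 = 56)
(-31471 - 12*509) + d(144) = (-31471 - 12*509) + 56 = (-31471 - 6108) + 56 = -37579 + 56 = -37523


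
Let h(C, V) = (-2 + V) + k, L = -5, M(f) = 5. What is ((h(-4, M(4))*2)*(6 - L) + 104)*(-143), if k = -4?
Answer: -11726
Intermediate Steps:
h(C, V) = -6 + V (h(C, V) = (-2 + V) - 4 = -6 + V)
((h(-4, M(4))*2)*(6 - L) + 104)*(-143) = (((-6 + 5)*2)*(6 - 1*(-5)) + 104)*(-143) = ((-1*2)*(6 + 5) + 104)*(-143) = (-2*11 + 104)*(-143) = (-22 + 104)*(-143) = 82*(-143) = -11726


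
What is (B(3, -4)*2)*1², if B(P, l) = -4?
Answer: -8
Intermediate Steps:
(B(3, -4)*2)*1² = -4*2*1² = -8*1 = -8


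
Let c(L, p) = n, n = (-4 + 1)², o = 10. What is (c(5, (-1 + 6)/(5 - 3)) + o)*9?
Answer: 171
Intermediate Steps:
n = 9 (n = (-3)² = 9)
c(L, p) = 9
(c(5, (-1 + 6)/(5 - 3)) + o)*9 = (9 + 10)*9 = 19*9 = 171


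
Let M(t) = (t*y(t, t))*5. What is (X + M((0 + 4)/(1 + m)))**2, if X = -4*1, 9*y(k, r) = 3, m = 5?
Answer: 676/81 ≈ 8.3457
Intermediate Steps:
y(k, r) = 1/3 (y(k, r) = (1/9)*3 = 1/3)
X = -4
M(t) = 5*t/3 (M(t) = (t*(1/3))*5 = (t/3)*5 = 5*t/3)
(X + M((0 + 4)/(1 + m)))**2 = (-4 + 5*((0 + 4)/(1 + 5))/3)**2 = (-4 + 5*(4/6)/3)**2 = (-4 + 5*(4*(1/6))/3)**2 = (-4 + (5/3)*(2/3))**2 = (-4 + 10/9)**2 = (-26/9)**2 = 676/81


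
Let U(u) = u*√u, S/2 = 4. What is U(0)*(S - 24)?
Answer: 0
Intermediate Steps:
S = 8 (S = 2*4 = 8)
U(u) = u^(3/2)
U(0)*(S - 24) = 0^(3/2)*(8 - 24) = 0*(-16) = 0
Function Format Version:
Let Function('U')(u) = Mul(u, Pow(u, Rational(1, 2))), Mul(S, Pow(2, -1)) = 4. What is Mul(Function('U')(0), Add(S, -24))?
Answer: 0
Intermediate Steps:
S = 8 (S = Mul(2, 4) = 8)
Function('U')(u) = Pow(u, Rational(3, 2))
Mul(Function('U')(0), Add(S, -24)) = Mul(Pow(0, Rational(3, 2)), Add(8, -24)) = Mul(0, -16) = 0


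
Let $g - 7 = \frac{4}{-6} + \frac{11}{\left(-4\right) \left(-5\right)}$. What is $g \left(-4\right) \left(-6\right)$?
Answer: $\frac{826}{5} \approx 165.2$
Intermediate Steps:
$g = \frac{413}{60}$ ($g = 7 + \left(\frac{4}{-6} + \frac{11}{\left(-4\right) \left(-5\right)}\right) = 7 + \left(4 \left(- \frac{1}{6}\right) + \frac{11}{20}\right) = 7 + \left(- \frac{2}{3} + 11 \cdot \frac{1}{20}\right) = 7 + \left(- \frac{2}{3} + \frac{11}{20}\right) = 7 - \frac{7}{60} = \frac{413}{60} \approx 6.8833$)
$g \left(-4\right) \left(-6\right) = \frac{413}{60} \left(-4\right) \left(-6\right) = \left(- \frac{413}{15}\right) \left(-6\right) = \frac{826}{5}$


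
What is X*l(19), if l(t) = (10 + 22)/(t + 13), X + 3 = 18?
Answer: 15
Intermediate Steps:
X = 15 (X = -3 + 18 = 15)
l(t) = 32/(13 + t)
X*l(19) = 15*(32/(13 + 19)) = 15*(32/32) = 15*(32*(1/32)) = 15*1 = 15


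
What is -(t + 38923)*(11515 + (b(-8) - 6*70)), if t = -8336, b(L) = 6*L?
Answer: -337894589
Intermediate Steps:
-(t + 38923)*(11515 + (b(-8) - 6*70)) = -(-8336 + 38923)*(11515 + (6*(-8) - 6*70)) = -30587*(11515 + (-48 - 420)) = -30587*(11515 - 468) = -30587*11047 = -1*337894589 = -337894589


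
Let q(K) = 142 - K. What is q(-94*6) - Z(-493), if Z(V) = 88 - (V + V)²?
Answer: 972814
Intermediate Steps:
Z(V) = 88 - 4*V² (Z(V) = 88 - (2*V)² = 88 - 4*V²)
q(-94*6) - Z(-493) = (142 - (-94)*6) - (88 - 4*(-493)²) = (142 - 1*(-564)) - (88 - 4*243049) = (142 + 564) - (88 - 972196) = 706 - 1*(-972108) = 706 + 972108 = 972814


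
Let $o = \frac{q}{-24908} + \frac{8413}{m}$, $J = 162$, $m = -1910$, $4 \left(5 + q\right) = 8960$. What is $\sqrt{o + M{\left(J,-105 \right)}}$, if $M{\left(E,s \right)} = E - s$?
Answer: $\frac{\sqrt{37133250610853605}}{11893570} \approx 16.202$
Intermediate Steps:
$q = 2235$ ($q = -5 + \frac{1}{4} \cdot 8960 = -5 + 2240 = 2235$)
$o = - \frac{106909927}{23787140}$ ($o = \frac{2235}{-24908} + \frac{8413}{-1910} = 2235 \left(- \frac{1}{24908}\right) + 8413 \left(- \frac{1}{1910}\right) = - \frac{2235}{24908} - \frac{8413}{1910} = - \frac{106909927}{23787140} \approx -4.4944$)
$\sqrt{o + M{\left(J,-105 \right)}} = \sqrt{- \frac{106909927}{23787140} + \left(162 - -105\right)} = \sqrt{- \frac{106909927}{23787140} + \left(162 + 105\right)} = \sqrt{- \frac{106909927}{23787140} + 267} = \sqrt{\frac{6244256453}{23787140}} = \frac{\sqrt{37133250610853605}}{11893570}$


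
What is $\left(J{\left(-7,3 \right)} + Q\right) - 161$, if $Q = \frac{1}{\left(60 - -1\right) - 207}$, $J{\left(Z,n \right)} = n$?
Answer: $- \frac{23069}{146} \approx -158.01$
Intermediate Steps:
$Q = - \frac{1}{146}$ ($Q = \frac{1}{\left(60 + 1\right) - 207} = \frac{1}{61 - 207} = \frac{1}{-146} = - \frac{1}{146} \approx -0.0068493$)
$\left(J{\left(-7,3 \right)} + Q\right) - 161 = \left(3 - \frac{1}{146}\right) - 161 = \frac{437}{146} - 161 = - \frac{23069}{146}$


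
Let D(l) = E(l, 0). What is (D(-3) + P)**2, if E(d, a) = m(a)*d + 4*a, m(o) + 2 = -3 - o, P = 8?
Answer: 529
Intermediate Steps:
m(o) = -5 - o (m(o) = -2 + (-3 - o) = -5 - o)
E(d, a) = 4*a + d*(-5 - a) (E(d, a) = (-5 - a)*d + 4*a = d*(-5 - a) + 4*a = 4*a + d*(-5 - a))
D(l) = -5*l (D(l) = 4*0 - l*(5 + 0) = 0 - 1*l*5 = 0 - 5*l = -5*l)
(D(-3) + P)**2 = (-5*(-3) + 8)**2 = (15 + 8)**2 = 23**2 = 529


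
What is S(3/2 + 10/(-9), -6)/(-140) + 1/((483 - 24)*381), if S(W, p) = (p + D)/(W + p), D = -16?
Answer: -17309486/618197265 ≈ -0.028000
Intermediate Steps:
S(W, p) = (-16 + p)/(W + p) (S(W, p) = (p - 16)/(W + p) = (-16 + p)/(W + p))
S(3/2 + 10/(-9), -6)/(-140) + 1/((483 - 24)*381) = ((-16 - 6)/((3/2 + 10/(-9)) - 6))/(-140) + 1/((483 - 24)*381) = (-22/((3*(1/2) + 10*(-1/9)) - 6))*(-1/140) + (1/381)/459 = (-22/((3/2 - 10/9) - 6))*(-1/140) + (1/459)*(1/381) = (-22/(7/18 - 6))*(-1/140) + 1/174879 = (-22/(-101/18))*(-1/140) + 1/174879 = -18/101*(-22)*(-1/140) + 1/174879 = (396/101)*(-1/140) + 1/174879 = -99/3535 + 1/174879 = -17309486/618197265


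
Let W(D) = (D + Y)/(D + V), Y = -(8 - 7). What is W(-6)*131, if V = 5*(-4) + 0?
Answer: 917/26 ≈ 35.269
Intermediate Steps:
V = -20 (V = -20 + 0 = -20)
Y = -1 (Y = -1*1 = -1)
W(D) = (-1 + D)/(-20 + D) (W(D) = (D - 1)/(D - 20) = (-1 + D)/(-20 + D))
W(-6)*131 = ((-1 - 6)/(-20 - 6))*131 = (-7/(-26))*131 = -1/26*(-7)*131 = (7/26)*131 = 917/26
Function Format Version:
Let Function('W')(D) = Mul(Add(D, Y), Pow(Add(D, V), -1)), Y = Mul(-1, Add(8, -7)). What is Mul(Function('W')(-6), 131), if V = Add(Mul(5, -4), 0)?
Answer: Rational(917, 26) ≈ 35.269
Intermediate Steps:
V = -20 (V = Add(-20, 0) = -20)
Y = -1 (Y = Mul(-1, 1) = -1)
Function('W')(D) = Mul(Pow(Add(-20, D), -1), Add(-1, D)) (Function('W')(D) = Mul(Add(D, -1), Pow(Add(D, -20), -1)) = Mul(Add(-1, D), Pow(Add(-20, D), -1)) = Mul(Pow(Add(-20, D), -1), Add(-1, D)))
Mul(Function('W')(-6), 131) = Mul(Mul(Pow(Add(-20, -6), -1), Add(-1, -6)), 131) = Mul(Mul(Pow(-26, -1), -7), 131) = Mul(Mul(Rational(-1, 26), -7), 131) = Mul(Rational(7, 26), 131) = Rational(917, 26)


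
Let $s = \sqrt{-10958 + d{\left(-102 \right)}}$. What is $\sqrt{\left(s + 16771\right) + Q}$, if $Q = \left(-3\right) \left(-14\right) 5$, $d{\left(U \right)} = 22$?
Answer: $\sqrt{16981 + 2 i \sqrt{2734}} \approx 130.31 + 0.4012 i$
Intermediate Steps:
$Q = 210$ ($Q = 42 \cdot 5 = 210$)
$s = 2 i \sqrt{2734}$ ($s = \sqrt{-10958 + 22} = \sqrt{-10936} = 2 i \sqrt{2734} \approx 104.58 i$)
$\sqrt{\left(s + 16771\right) + Q} = \sqrt{\left(2 i \sqrt{2734} + 16771\right) + 210} = \sqrt{\left(16771 + 2 i \sqrt{2734}\right) + 210} = \sqrt{16981 + 2 i \sqrt{2734}}$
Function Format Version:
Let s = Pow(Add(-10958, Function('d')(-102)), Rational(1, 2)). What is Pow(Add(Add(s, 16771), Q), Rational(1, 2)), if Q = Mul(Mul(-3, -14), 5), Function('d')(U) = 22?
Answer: Pow(Add(16981, Mul(2, I, Pow(2734, Rational(1, 2)))), Rational(1, 2)) ≈ Add(130.31, Mul(0.4012, I))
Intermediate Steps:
Q = 210 (Q = Mul(42, 5) = 210)
s = Mul(2, I, Pow(2734, Rational(1, 2))) (s = Pow(Add(-10958, 22), Rational(1, 2)) = Pow(-10936, Rational(1, 2)) = Mul(2, I, Pow(2734, Rational(1, 2))) ≈ Mul(104.58, I))
Pow(Add(Add(s, 16771), Q), Rational(1, 2)) = Pow(Add(Add(Mul(2, I, Pow(2734, Rational(1, 2))), 16771), 210), Rational(1, 2)) = Pow(Add(Add(16771, Mul(2, I, Pow(2734, Rational(1, 2)))), 210), Rational(1, 2)) = Pow(Add(16981, Mul(2, I, Pow(2734, Rational(1, 2)))), Rational(1, 2))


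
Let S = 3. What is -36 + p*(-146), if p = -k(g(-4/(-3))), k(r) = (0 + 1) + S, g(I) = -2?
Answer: 548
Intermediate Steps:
k(r) = 4 (k(r) = (0 + 1) + 3 = 1 + 3 = 4)
p = -4 (p = -1*4 = -4)
-36 + p*(-146) = -36 - 4*(-146) = -36 + 584 = 548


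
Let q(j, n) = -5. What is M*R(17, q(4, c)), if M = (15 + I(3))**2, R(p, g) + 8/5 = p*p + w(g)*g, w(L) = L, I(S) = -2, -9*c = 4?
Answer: 263978/5 ≈ 52796.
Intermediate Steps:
c = -4/9 (c = -1/9*4 = -4/9 ≈ -0.44444)
R(p, g) = -8/5 + g**2 + p**2 (R(p, g) = -8/5 + (p*p + g*g) = -8/5 + (p**2 + g**2) = -8/5 + (g**2 + p**2) = -8/5 + g**2 + p**2)
M = 169 (M = (15 - 2)**2 = 13**2 = 169)
M*R(17, q(4, c)) = 169*(-8/5 + (-5)**2 + 17**2) = 169*(-8/5 + 25 + 289) = 169*(1562/5) = 263978/5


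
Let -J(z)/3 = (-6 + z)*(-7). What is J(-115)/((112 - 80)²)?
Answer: -2541/1024 ≈ -2.4814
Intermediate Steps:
J(z) = -126 + 21*z (J(z) = -3*(-6 + z)*(-7) = -3*(42 - 7*z) = -126 + 21*z)
J(-115)/((112 - 80)²) = (-126 + 21*(-115))/((112 - 80)²) = (-126 - 2415)/(32²) = -2541/1024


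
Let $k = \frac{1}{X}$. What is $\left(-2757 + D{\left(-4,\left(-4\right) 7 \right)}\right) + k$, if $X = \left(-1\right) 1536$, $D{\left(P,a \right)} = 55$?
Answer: $- \frac{4150273}{1536} \approx -2702.0$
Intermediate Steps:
$X = -1536$
$k = - \frac{1}{1536}$ ($k = \frac{1}{-1536} = - \frac{1}{1536} \approx -0.00065104$)
$\left(-2757 + D{\left(-4,\left(-4\right) 7 \right)}\right) + k = \left(-2757 + 55\right) - \frac{1}{1536} = -2702 - \frac{1}{1536} = - \frac{4150273}{1536}$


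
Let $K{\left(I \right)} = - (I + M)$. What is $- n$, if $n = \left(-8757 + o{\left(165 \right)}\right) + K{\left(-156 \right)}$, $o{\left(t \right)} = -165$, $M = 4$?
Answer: $8770$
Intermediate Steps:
$K{\left(I \right)} = -4 - I$ ($K{\left(I \right)} = - (I + 4) = - (4 + I) = -4 - I$)
$n = -8770$ ($n = \left(-8757 - 165\right) - -152 = -8922 + \left(-4 + 156\right) = -8922 + 152 = -8770$)
$- n = \left(-1\right) \left(-8770\right) = 8770$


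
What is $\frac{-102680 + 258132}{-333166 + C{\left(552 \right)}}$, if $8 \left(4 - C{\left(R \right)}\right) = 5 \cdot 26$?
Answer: $- \frac{621808}{1332713} \approx -0.46657$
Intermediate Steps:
$C{\left(R \right)} = - \frac{49}{4}$ ($C{\left(R \right)} = 4 - \frac{5 \cdot 26}{8} = 4 - \frac{65}{4} = - \frac{49}{4}$)
$\frac{-102680 + 258132}{-333166 + C{\left(552 \right)}} = \frac{-102680 + 258132}{-333166 - \frac{49}{4}} = \frac{155452}{- \frac{1332713}{4}} = 155452 \left(- \frac{4}{1332713}\right) = - \frac{621808}{1332713}$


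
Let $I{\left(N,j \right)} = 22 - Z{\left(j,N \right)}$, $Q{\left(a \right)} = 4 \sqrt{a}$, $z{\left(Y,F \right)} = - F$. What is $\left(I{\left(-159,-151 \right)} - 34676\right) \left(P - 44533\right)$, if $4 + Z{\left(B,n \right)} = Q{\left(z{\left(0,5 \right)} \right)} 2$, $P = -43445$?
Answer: $3048437700 + 703824 i \sqrt{5} \approx 3.0484 \cdot 10^{9} + 1.5738 \cdot 10^{6} i$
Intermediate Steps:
$Z{\left(B,n \right)} = -4 + 8 i \sqrt{5}$ ($Z{\left(B,n \right)} = -4 + 4 \sqrt{\left(-1\right) 5} \cdot 2 = -4 + 4 \sqrt{-5} \cdot 2 = -4 + 4 i \sqrt{5} \cdot 2 = -4 + 8 i \sqrt{5}$)
$I{\left(N,j \right)} = 26 - 8 i \sqrt{5}$ ($I{\left(N,j \right)} = 22 - \left(-4 + 8 i \sqrt{5}\right) = 22 + \left(4 - 8 i \sqrt{5}\right) = 26 - 8 i \sqrt{5}$)
$\left(I{\left(-159,-151 \right)} - 34676\right) \left(P - 44533\right) = \left(\left(26 - 8 i \sqrt{5}\right) - 34676\right) \left(-43445 - 44533\right) = \left(-34650 - 8 i \sqrt{5}\right) \left(-87978\right) = 3048437700 + 703824 i \sqrt{5}$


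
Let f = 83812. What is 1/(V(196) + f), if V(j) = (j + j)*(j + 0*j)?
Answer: 1/160644 ≈ 6.2249e-6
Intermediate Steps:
V(j) = 2*j² (V(j) = (2*j)*(j + 0) = (2*j)*j = 2*j²)
1/(V(196) + f) = 1/(2*196² + 83812) = 1/(2*38416 + 83812) = 1/(76832 + 83812) = 1/160644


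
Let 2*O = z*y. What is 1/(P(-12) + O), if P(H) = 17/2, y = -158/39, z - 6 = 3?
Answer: -26/253 ≈ -0.10277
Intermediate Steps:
z = 9 (z = 6 + 3 = 9)
y = -158/39 (y = -158*1/39 = -158/39 ≈ -4.0513)
P(H) = 17/2 (P(H) = 17*(1/2) = 17/2)
O = -237/13 (O = (9*(-158/39))/2 = (1/2)*(-474/13) = -237/13 ≈ -18.231)
1/(P(-12) + O) = 1/(17/2 - 237/13) = 1/(-253/26) = -26/253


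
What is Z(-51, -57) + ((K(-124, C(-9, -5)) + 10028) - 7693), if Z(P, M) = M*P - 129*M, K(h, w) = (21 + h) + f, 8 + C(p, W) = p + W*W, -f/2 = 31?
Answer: 12430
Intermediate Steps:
f = -62 (f = -2*31 = -62)
C(p, W) = -8 + p + W**2 (C(p, W) = -8 + (p + W*W) = -8 + (p + W**2) = -8 + p + W**2)
K(h, w) = -41 + h (K(h, w) = (21 + h) - 62 = -41 + h)
Z(P, M) = -129*M + M*P
Z(-51, -57) + ((K(-124, C(-9, -5)) + 10028) - 7693) = -57*(-129 - 51) + (((-41 - 124) + 10028) - 7693) = -57*(-180) + ((-165 + 10028) - 7693) = 10260 + (9863 - 7693) = 10260 + 2170 = 12430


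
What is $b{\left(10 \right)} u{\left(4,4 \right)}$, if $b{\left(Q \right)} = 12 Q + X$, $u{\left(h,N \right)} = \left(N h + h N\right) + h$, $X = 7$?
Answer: $4572$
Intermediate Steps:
$u{\left(h,N \right)} = h + 2 N h$ ($u{\left(h,N \right)} = \left(N h + N h\right) + h = 2 N h + h = h + 2 N h$)
$b{\left(Q \right)} = 7 + 12 Q$ ($b{\left(Q \right)} = 12 Q + 7 = 7 + 12 Q$)
$b{\left(10 \right)} u{\left(4,4 \right)} = \left(7 + 12 \cdot 10\right) 4 \left(1 + 2 \cdot 4\right) = \left(7 + 120\right) 4 \left(1 + 8\right) = 127 \cdot 4 \cdot 9 = 127 \cdot 36 = 4572$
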